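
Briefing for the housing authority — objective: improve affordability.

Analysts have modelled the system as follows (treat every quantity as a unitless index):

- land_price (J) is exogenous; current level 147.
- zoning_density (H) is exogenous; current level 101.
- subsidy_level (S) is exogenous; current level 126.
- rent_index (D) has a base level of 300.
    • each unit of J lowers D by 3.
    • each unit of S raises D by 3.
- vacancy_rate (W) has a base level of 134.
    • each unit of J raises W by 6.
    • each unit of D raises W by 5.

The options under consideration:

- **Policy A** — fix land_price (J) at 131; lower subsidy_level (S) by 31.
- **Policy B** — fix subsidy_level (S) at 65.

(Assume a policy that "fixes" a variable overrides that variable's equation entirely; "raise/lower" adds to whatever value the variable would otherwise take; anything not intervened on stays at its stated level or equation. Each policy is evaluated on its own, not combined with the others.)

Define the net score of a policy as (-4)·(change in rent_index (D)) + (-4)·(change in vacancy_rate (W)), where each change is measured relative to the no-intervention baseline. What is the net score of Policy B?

4392

Baseline:
  J = 147
  S = 126
  D = 300 − 3·147 + 3·126 = 237
  W = 134 + 6·147 + 5·237 = 2201
Policy B (S := 65):
  J = 147
  S = 65
  D = 300 − 3·147 + 3·65 = 54
  W = 134 + 6·147 + 5·54 = 1286
ΔD = 54 − 237 = -183; ΔW = 1286 − 2201 = -915
Score = (-4)·(-183) + (-4)·(-915) = 4392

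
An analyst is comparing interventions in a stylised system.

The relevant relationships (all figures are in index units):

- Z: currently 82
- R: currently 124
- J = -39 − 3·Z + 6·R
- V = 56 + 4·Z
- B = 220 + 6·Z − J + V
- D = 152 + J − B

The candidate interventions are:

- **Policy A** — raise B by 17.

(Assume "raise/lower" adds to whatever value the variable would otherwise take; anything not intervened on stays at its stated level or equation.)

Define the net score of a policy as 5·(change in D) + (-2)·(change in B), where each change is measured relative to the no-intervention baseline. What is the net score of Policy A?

-119

Baseline:
  Z = 82
  R = 124
  J = -39 − 3·82 + 6·124 = 459
  V = 56 + 4·82 = 384
  B = 220 + 6·82 − 459 + 384 = 637
  D = 152 + 459 − 637 = -26
Policy A (B + 17):
  Z = 82
  R = 124
  J = -39 − 3·82 + 6·124 = 459
  V = 56 + 4·82 = 384
  B = 220 + 6·82 − 459 + 384 (+17 from intervention) = 654
  D = 152 + 459 − 654 = -43
ΔD = -43 − (-26) = -17; ΔB = 654 − 637 = 17
Score = 5·(-17) + (-2)·17 = -119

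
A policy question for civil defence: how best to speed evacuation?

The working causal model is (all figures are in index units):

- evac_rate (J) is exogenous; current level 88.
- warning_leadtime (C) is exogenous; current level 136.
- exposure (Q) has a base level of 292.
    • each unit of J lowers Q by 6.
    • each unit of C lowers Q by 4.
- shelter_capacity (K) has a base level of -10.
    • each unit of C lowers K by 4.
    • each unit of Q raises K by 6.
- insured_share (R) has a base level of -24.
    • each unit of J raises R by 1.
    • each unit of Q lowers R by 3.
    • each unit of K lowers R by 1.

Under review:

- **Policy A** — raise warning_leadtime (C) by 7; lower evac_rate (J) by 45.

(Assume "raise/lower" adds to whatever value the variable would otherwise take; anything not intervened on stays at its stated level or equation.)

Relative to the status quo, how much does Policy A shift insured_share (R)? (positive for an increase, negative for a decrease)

-2195

Baseline:
  J = 88
  C = 136
  Q = 292 − 6·88 − 4·136 = -780
  K = -10 − 4·136 + 6·(-780) = -5234
  R = -24 + 88 − 3·(-780) − (-5234) = 7638
Policy A (C + 7, J − 45):
  J = 88 − 45 = 43
  C = 136 + 7 = 143
  Q = 292 − 6·43 − 4·143 = -538
  K = -10 − 4·143 + 6·(-538) = -3810
  R = -24 + 43 − 3·(-538) − (-3810) = 5443
Change in R: 5443 − 7638 = -2195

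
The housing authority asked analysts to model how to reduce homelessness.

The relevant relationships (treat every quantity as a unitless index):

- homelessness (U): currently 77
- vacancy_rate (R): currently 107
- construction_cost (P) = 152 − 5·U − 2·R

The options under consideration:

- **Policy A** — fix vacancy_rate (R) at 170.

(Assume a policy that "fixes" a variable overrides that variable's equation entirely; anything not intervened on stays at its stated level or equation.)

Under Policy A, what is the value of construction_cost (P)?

Policy A (R := 170):
  U = 77
  R = 170
  P = 152 − 5·77 − 2·170 = -573

-573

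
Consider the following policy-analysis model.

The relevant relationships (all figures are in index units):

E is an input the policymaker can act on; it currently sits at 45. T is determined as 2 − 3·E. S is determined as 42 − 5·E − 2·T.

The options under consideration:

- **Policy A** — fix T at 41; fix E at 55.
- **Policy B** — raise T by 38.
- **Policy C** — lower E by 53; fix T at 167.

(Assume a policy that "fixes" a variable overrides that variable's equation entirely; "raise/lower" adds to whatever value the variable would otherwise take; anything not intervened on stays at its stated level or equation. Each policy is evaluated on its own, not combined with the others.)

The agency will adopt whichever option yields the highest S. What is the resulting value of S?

7

Policy A (T := 41, E := 55):
  E = 55
  T = 41
  S = 42 − 5·55 − 2·41 = -315
Policy B (T + 38):
  E = 45
  T = 2 − 3·45 (+38 from intervention) = -95
  S = 42 − 5·45 − 2·(-95) = 7
Policy C (E − 53, T := 167):
  E = 45 − 53 = -8
  T = 167
  S = 42 − 5·(-8) − 2·167 = -252
Comparing — Policy A: S=-315, Policy B: S=7, Policy C: S=-252. Highest is 7 (Policy B).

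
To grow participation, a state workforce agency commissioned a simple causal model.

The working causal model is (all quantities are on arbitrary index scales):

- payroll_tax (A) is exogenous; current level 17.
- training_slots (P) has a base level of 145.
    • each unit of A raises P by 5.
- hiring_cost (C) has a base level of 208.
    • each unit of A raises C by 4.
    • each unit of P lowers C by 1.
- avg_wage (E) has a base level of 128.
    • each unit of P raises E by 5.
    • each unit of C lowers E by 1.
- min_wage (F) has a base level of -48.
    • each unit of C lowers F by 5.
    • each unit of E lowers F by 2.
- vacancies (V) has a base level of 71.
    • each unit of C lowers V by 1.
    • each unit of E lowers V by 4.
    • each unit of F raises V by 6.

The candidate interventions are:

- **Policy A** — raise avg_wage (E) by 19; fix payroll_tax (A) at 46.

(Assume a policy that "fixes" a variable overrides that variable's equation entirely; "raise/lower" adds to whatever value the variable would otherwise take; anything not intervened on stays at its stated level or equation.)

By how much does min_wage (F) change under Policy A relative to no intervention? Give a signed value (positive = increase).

-1401

Baseline:
  A = 17
  P = 145 + 5·17 = 230
  C = 208 + 4·17 − 230 = 46
  E = 128 + 5·230 − 46 = 1232
  F = -48 − 5·46 − 2·1232 = -2742
Policy A (E + 19, A := 46):
  A = 46
  P = 145 + 5·46 = 375
  C = 208 + 4·46 − 375 = 17
  E = 128 + 5·375 − 17 (+19 from intervention) = 2005
  F = -48 − 5·17 − 2·2005 = -4143
Change in F: -4143 − (-2742) = -1401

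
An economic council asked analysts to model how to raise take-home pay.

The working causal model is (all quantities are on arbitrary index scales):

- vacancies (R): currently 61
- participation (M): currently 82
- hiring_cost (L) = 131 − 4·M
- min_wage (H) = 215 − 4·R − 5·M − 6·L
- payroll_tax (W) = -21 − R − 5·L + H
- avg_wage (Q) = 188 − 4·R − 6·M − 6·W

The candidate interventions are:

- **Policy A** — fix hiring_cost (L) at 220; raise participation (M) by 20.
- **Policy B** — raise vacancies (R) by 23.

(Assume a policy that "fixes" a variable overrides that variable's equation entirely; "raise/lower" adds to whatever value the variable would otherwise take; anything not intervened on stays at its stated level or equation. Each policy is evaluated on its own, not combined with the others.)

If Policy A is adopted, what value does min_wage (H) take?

Policy A (L := 220, M + 20):
  R = 61
  M = 82 + 20 = 102
  L = 220
  H = 215 − 4·61 − 5·102 − 6·220 = -1859

-1859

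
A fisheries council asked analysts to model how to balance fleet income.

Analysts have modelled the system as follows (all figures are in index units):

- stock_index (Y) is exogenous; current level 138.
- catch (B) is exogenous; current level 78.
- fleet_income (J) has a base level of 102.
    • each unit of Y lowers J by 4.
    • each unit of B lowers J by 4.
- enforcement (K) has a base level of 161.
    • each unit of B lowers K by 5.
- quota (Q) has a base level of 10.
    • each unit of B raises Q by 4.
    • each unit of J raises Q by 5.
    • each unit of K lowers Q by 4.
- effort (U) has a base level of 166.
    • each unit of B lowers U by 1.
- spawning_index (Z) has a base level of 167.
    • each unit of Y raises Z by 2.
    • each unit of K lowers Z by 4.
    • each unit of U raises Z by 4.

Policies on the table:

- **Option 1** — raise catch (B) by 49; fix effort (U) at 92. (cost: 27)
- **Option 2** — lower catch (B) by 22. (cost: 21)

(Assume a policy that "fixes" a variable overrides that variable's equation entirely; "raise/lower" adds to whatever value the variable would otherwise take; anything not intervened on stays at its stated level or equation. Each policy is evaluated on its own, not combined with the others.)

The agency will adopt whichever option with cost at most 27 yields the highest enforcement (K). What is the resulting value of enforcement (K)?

Option 1 (B + 49, U := 92):
  B = 78 + 49 = 127
  K = 161 − 5·127 = -474
Option 2 (B − 22):
  B = 78 − 22 = 56
  K = 161 − 5·56 = -119
Comparing — Option 1: K=-474, Option 2: K=-119. Highest is -119 (Option 2).

-119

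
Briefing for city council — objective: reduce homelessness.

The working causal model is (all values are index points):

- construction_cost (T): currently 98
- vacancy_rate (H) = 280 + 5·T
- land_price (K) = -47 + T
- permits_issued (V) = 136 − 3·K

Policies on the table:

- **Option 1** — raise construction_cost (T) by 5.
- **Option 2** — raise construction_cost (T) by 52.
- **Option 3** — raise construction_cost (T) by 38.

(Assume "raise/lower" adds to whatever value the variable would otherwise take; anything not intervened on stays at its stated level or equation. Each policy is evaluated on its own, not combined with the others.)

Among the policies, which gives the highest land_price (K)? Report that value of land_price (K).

Option 1 (T + 5):
  T = 98 + 5 = 103
  K = -47 + 103 = 56
Option 2 (T + 52):
  T = 98 + 52 = 150
  K = -47 + 150 = 103
Option 3 (T + 38):
  T = 98 + 38 = 136
  K = -47 + 136 = 89
Comparing — Option 1: K=56, Option 2: K=103, Option 3: K=89. Highest is 103 (Option 2).

103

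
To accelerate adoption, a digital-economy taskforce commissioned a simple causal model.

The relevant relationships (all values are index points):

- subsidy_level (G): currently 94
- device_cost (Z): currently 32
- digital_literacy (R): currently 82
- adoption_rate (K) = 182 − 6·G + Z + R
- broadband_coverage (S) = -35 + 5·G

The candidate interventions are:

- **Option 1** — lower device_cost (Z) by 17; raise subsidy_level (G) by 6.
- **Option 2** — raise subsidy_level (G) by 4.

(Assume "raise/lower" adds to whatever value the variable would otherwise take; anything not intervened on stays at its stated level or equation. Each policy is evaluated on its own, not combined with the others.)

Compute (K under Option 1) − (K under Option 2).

Option 1 (Z − 17, G + 6):
  G = 94 + 6 = 100
  Z = 32 − 17 = 15
  R = 82
  K = 182 − 6·100 + 15 + 82 = -321
Option 2 (G + 4):
  G = 94 + 4 = 98
  Z = 32
  R = 82
  K = 182 − 6·98 + 32 + 82 = -292
K: -321 − (-292) = -29

-29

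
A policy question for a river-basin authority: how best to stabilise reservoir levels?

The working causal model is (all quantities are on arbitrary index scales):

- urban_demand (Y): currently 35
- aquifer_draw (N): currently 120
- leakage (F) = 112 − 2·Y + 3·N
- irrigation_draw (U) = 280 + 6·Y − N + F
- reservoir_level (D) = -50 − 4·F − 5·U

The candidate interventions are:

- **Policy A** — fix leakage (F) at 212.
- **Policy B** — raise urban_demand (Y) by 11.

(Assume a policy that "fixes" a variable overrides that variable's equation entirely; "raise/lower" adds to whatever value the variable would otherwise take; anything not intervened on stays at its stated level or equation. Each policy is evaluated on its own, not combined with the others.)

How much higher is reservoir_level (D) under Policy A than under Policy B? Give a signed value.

Policy A (F := 212):
  Y = 35
  N = 120
  F = 212
  U = 280 + 6·35 − 120 + 212 = 582
  D = -50 − 4·212 − 5·582 = -3808
Policy B (Y + 11):
  Y = 35 + 11 = 46
  N = 120
  F = 112 − 2·46 + 3·120 = 380
  U = 280 + 6·46 − 120 + 380 = 816
  D = -50 − 4·380 − 5·816 = -5650
D: -3808 − (-5650) = 1842

1842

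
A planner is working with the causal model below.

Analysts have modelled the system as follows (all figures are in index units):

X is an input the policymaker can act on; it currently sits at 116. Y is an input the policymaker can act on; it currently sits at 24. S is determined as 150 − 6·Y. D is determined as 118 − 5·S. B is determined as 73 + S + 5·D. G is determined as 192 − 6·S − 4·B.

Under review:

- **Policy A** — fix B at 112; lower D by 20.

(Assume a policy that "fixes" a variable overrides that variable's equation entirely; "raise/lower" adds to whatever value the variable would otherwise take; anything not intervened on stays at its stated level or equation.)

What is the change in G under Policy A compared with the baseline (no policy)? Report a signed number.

1628

Baseline:
  Y = 24
  S = 150 − 6·24 = 6
  D = 118 − 5·6 = 88
  B = 73 + 6 + 5·88 = 519
  G = 192 − 6·6 − 4·519 = -1920
Policy A (B := 112, D − 20):
  Y = 24
  S = 150 − 6·24 = 6
  D = 118 − 5·6 (−20 from intervention) = 68
  B = 112
  G = 192 − 6·6 − 4·112 = -292
Change in G: -292 − (-1920) = 1628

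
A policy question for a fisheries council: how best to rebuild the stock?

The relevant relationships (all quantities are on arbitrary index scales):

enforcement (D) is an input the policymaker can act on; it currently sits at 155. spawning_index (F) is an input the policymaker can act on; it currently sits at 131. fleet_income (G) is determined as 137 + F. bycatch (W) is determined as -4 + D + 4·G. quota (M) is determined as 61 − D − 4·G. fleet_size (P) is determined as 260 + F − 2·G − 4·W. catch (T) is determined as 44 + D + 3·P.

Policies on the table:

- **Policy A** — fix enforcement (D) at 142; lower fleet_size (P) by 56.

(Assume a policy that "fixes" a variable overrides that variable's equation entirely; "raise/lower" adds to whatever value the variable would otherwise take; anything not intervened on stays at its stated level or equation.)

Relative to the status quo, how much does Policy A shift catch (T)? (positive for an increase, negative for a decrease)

-25

Baseline:
  D = 155
  F = 131
  G = 137 + 131 = 268
  W = -4 + 155 + 4·268 = 1223
  P = 260 + 131 − 2·268 − 4·1223 = -5037
  T = 44 + 155 + 3·(-5037) = -14912
Policy A (D := 142, P − 56):
  D = 142
  F = 131
  G = 137 + 131 = 268
  W = -4 + 142 + 4·268 = 1210
  P = 260 + 131 − 2·268 − 4·1210 (−56 from intervention) = -5041
  T = 44 + 142 + 3·(-5041) = -14937
Change in T: -14937 − (-14912) = -25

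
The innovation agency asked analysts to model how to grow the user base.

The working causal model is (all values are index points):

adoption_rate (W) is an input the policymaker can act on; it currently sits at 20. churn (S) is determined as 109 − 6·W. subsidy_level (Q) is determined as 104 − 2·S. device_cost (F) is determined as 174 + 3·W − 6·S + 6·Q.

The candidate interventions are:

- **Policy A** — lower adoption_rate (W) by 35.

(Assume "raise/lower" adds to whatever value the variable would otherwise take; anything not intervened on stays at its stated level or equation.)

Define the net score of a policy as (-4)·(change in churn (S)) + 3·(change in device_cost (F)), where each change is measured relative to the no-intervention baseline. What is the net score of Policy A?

Baseline:
  W = 20
  S = 109 − 6·20 = -11
  Q = 104 − 2·(-11) = 126
  F = 174 + 3·20 − 6·(-11) + 6·126 = 1056
Policy A (W − 35):
  W = 20 − 35 = -15
  S = 109 − 6·(-15) = 199
  Q = 104 − 2·199 = -294
  F = 174 + 3·(-15) − 6·199 + 6·(-294) = -2829
ΔS = 199 − (-11) = 210; ΔF = -2829 − 1056 = -3885
Score = (-4)·210 + 3·(-3885) = -12495

-12495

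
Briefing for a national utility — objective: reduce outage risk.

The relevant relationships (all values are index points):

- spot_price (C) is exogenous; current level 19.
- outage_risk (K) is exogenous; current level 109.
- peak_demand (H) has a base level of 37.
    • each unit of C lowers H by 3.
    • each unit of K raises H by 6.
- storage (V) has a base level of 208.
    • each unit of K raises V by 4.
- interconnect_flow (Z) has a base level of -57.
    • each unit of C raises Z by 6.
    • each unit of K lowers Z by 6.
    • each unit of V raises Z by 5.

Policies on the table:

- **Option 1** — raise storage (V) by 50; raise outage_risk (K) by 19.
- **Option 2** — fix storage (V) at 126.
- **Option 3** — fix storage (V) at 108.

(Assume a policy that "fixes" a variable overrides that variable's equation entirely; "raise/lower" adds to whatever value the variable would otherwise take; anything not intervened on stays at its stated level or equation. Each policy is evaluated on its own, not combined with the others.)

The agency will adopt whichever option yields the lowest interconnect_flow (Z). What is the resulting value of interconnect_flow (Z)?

-57

Option 1 (V + 50, K + 19):
  C = 19
  K = 109 + 19 = 128
  V = 208 + 4·128 (+50 from intervention) = 770
  Z = -57 + 6·19 − 6·128 + 5·770 = 3139
Option 2 (V := 126):
  C = 19
  K = 109
  V = 126
  Z = -57 + 6·19 − 6·109 + 5·126 = 33
Option 3 (V := 108):
  C = 19
  K = 109
  V = 108
  Z = -57 + 6·19 − 6·109 + 5·108 = -57
Comparing — Option 1: Z=3139, Option 2: Z=33, Option 3: Z=-57. Lowest is -57 (Option 3).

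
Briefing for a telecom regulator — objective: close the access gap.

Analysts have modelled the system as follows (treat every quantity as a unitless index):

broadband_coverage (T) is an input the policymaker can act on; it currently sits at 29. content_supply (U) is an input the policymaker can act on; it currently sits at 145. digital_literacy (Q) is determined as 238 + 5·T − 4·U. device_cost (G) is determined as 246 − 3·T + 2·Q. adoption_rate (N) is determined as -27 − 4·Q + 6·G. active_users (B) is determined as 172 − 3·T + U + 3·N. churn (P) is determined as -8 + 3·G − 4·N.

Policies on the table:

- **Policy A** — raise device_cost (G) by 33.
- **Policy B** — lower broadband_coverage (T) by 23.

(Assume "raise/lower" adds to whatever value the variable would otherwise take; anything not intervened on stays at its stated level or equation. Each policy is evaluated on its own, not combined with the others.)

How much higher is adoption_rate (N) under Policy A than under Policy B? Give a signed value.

704

Policy A (G + 33):
  T = 29
  U = 145
  Q = 238 + 5·29 − 4·145 = -197
  G = 246 − 3·29 + 2·(-197) (+33 from intervention) = -202
  N = -27 − 4·(-197) + 6·(-202) = -451
Policy B (T − 23):
  T = 29 − 23 = 6
  U = 145
  Q = 238 + 5·6 − 4·145 = -312
  G = 246 − 3·6 + 2·(-312) = -396
  N = -27 − 4·(-312) + 6·(-396) = -1155
N: -451 − (-1155) = 704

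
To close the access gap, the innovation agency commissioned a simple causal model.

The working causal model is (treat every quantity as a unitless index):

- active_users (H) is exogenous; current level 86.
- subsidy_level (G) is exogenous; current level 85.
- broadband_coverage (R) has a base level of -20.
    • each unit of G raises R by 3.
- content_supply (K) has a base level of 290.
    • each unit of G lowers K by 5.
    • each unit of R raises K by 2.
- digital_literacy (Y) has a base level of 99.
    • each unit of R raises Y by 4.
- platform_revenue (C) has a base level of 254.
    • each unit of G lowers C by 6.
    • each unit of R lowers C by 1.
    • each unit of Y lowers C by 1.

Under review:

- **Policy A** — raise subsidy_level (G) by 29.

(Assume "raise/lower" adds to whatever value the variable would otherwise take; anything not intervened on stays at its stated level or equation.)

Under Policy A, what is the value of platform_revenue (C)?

Policy A (G + 29):
  G = 85 + 29 = 114
  R = -20 + 3·114 = 322
  Y = 99 + 4·322 = 1387
  C = 254 − 6·114 − 322 − 1387 = -2139

-2139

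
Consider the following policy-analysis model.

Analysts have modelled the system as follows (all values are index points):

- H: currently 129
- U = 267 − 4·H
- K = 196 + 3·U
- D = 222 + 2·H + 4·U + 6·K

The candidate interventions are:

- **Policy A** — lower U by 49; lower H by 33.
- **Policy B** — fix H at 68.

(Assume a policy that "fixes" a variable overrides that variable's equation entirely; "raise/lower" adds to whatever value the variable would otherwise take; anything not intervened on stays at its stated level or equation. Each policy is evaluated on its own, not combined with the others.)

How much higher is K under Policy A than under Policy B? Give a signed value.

Policy A (U − 49, H − 33):
  H = 129 − 33 = 96
  U = 267 − 4·96 (−49 from intervention) = -166
  K = 196 + 3·(-166) = -302
Policy B (H := 68):
  H = 68
  U = 267 − 4·68 = -5
  K = 196 + 3·(-5) = 181
K: -302 − 181 = -483

-483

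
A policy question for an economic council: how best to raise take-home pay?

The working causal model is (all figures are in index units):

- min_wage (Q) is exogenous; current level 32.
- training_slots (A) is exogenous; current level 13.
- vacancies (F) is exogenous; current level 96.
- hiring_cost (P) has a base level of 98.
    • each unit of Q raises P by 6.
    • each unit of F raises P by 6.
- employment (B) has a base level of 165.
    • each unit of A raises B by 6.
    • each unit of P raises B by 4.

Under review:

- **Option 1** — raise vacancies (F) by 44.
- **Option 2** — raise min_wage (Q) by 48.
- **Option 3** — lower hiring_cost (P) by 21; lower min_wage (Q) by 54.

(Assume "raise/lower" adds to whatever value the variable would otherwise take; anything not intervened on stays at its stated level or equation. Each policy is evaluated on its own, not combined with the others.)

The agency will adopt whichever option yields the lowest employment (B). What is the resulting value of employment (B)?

2327

Option 1 (F + 44):
  Q = 32
  A = 13
  F = 96 + 44 = 140
  P = 98 + 6·32 + 6·140 = 1130
  B = 165 + 6·13 + 4·1130 = 4763
Option 2 (Q + 48):
  Q = 32 + 48 = 80
  A = 13
  F = 96
  P = 98 + 6·80 + 6·96 = 1154
  B = 165 + 6·13 + 4·1154 = 4859
Option 3 (P − 21, Q − 54):
  Q = 32 − 54 = -22
  A = 13
  F = 96
  P = 98 + 6·(-22) + 6·96 (−21 from intervention) = 521
  B = 165 + 6·13 + 4·521 = 2327
Comparing — Option 1: B=4763, Option 2: B=4859, Option 3: B=2327. Lowest is 2327 (Option 3).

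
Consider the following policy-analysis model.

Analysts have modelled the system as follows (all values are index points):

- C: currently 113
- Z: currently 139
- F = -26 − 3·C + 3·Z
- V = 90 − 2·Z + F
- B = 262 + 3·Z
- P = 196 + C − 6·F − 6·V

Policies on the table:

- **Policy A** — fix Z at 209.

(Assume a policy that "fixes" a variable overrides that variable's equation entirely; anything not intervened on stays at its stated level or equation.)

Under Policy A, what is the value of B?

Policy A (Z := 209):
  Z = 209
  B = 262 + 3·209 = 889

889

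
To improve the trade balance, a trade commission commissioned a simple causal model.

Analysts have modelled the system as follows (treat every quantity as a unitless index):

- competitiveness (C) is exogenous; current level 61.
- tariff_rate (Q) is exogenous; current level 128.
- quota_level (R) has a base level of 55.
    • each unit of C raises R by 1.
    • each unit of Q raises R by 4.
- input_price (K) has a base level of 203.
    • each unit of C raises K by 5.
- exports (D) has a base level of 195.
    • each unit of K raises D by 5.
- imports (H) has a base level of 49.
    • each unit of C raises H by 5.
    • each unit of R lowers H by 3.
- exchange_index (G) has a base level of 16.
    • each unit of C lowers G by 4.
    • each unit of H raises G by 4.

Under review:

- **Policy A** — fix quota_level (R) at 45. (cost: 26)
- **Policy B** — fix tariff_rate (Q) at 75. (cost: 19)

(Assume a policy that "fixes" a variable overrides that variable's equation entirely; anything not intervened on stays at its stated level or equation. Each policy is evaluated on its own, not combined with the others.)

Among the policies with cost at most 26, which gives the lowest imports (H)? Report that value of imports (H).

Policy A (R := 45):
  C = 61
  Q = 128
  R = 45
  H = 49 + 5·61 − 3·45 = 219
Policy B (Q := 75):
  C = 61
  Q = 75
  R = 55 + 61 + 4·75 = 416
  H = 49 + 5·61 − 3·416 = -894
Comparing — Policy A: H=219, Policy B: H=-894. Lowest is -894 (Policy B).

-894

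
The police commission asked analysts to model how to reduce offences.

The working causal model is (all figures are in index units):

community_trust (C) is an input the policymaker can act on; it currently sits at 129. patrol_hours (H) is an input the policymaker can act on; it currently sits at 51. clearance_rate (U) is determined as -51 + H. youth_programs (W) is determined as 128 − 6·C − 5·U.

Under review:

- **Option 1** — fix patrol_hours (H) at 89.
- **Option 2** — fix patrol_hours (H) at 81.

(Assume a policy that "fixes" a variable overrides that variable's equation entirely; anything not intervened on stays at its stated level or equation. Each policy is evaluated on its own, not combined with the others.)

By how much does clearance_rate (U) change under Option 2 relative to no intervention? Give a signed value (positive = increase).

Baseline:
  H = 51
  U = -51 + 51 = 0
Option 2 (H := 81):
  H = 81
  U = -51 + 81 = 30
Change in U: 30 − 0 = 30

30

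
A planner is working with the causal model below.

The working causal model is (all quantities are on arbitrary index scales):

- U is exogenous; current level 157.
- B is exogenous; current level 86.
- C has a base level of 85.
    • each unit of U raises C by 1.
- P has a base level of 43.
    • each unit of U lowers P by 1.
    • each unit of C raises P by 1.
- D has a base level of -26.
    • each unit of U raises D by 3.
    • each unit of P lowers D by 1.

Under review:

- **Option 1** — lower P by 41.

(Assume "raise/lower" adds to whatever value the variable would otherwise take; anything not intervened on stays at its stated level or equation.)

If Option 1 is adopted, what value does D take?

358

Option 1 (P − 41):
  U = 157
  C = 85 + 157 = 242
  P = 43 − 157 + 242 (−41 from intervention) = 87
  D = -26 + 3·157 − 87 = 358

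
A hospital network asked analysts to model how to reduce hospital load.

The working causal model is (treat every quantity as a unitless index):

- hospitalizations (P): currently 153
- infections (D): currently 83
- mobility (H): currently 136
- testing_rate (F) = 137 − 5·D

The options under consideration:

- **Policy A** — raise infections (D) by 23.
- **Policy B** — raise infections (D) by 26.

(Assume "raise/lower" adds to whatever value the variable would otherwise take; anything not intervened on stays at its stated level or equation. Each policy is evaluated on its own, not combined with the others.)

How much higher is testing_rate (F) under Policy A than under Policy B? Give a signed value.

Policy A (D + 23):
  D = 83 + 23 = 106
  F = 137 − 5·106 = -393
Policy B (D + 26):
  D = 83 + 26 = 109
  F = 137 − 5·109 = -408
F: -393 − (-408) = 15

15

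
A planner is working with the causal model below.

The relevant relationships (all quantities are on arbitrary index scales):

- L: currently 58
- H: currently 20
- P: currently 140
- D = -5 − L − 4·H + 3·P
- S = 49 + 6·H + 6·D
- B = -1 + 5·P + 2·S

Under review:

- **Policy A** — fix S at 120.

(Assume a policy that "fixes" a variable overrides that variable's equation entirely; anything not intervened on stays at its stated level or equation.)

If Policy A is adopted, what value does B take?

Policy A (S := 120):
  L = 58
  H = 20
  P = 140
  D = -5 − 58 − 4·20 + 3·140 = 277
  S = 120
  B = -1 + 5·140 + 2·120 = 939

939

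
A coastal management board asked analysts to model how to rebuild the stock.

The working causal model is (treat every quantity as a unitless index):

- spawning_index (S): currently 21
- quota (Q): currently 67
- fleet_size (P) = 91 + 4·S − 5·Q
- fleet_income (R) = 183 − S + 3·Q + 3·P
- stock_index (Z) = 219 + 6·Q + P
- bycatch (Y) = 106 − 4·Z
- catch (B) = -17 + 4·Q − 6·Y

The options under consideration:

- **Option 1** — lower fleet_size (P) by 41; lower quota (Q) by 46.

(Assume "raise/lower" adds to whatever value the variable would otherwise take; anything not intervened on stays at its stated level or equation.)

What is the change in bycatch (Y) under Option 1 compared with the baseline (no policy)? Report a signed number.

Baseline:
  S = 21
  Q = 67
  P = 91 + 4·21 − 5·67 = -160
  Z = 219 + 6·67 + (-160) = 461
  Y = 106 − 4·461 = -1738
Option 1 (P − 41, Q − 46):
  S = 21
  Q = 67 − 46 = 21
  P = 91 + 4·21 − 5·21 (−41 from intervention) = 29
  Z = 219 + 6·21 + 29 = 374
  Y = 106 − 4·374 = -1390
Change in Y: -1390 − (-1738) = 348

348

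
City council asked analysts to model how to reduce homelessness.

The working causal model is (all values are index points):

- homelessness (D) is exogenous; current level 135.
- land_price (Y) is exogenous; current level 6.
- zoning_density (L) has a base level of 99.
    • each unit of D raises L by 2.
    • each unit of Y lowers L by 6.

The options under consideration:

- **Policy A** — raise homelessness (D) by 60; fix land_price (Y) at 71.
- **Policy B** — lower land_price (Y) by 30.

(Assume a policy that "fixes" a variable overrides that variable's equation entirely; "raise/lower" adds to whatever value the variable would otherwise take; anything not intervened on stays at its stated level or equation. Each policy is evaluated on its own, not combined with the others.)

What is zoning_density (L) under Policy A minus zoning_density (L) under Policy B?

Policy A (D + 60, Y := 71):
  D = 135 + 60 = 195
  Y = 71
  L = 99 + 2·195 − 6·71 = 63
Policy B (Y − 30):
  D = 135
  Y = 6 − 30 = -24
  L = 99 + 2·135 − 6·(-24) = 513
L: 63 − 513 = -450

-450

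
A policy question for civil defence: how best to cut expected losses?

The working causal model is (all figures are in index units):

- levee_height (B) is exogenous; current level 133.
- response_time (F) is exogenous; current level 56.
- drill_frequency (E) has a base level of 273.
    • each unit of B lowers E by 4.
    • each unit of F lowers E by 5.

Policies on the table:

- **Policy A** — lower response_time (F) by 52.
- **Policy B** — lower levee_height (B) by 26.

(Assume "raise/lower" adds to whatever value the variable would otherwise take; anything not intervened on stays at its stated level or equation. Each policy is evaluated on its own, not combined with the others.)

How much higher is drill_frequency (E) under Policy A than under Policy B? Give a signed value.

156

Policy A (F − 52):
  B = 133
  F = 56 − 52 = 4
  E = 273 − 4·133 − 5·4 = -279
Policy B (B − 26):
  B = 133 − 26 = 107
  F = 56
  E = 273 − 4·107 − 5·56 = -435
E: -279 − (-435) = 156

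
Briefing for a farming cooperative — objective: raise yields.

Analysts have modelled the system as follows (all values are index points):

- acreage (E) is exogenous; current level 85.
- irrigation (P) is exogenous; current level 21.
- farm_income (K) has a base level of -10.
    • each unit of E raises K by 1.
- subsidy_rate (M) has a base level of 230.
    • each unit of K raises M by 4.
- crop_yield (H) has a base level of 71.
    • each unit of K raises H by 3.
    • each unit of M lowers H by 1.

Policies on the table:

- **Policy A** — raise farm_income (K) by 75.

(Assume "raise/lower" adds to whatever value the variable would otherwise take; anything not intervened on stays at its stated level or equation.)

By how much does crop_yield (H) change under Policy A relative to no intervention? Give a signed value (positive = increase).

Baseline:
  E = 85
  K = -10 + 85 = 75
  M = 230 + 4·75 = 530
  H = 71 + 3·75 − 530 = -234
Policy A (K + 75):
  E = 85
  K = -10 + 85 (+75 from intervention) = 150
  M = 230 + 4·150 = 830
  H = 71 + 3·150 − 830 = -309
Change in H: -309 − (-234) = -75

-75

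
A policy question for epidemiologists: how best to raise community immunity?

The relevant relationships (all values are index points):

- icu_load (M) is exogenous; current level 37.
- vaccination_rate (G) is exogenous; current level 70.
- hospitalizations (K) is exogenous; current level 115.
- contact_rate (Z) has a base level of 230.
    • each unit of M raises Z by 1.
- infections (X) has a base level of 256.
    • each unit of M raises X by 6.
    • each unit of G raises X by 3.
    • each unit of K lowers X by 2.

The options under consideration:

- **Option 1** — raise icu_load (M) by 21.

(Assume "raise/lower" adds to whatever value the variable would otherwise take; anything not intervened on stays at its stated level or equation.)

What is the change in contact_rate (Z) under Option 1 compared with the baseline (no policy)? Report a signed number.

Baseline:
  M = 37
  Z = 230 + 37 = 267
Option 1 (M + 21):
  M = 37 + 21 = 58
  Z = 230 + 58 = 288
Change in Z: 288 − 267 = 21

21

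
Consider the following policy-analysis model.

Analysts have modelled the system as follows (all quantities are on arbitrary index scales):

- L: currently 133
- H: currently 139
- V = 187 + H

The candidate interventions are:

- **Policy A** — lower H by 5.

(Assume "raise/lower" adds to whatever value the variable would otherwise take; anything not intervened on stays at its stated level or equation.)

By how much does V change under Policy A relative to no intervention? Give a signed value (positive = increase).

Baseline:
  H = 139
  V = 187 + 139 = 326
Policy A (H − 5):
  H = 139 − 5 = 134
  V = 187 + 134 = 321
Change in V: 321 − 326 = -5

-5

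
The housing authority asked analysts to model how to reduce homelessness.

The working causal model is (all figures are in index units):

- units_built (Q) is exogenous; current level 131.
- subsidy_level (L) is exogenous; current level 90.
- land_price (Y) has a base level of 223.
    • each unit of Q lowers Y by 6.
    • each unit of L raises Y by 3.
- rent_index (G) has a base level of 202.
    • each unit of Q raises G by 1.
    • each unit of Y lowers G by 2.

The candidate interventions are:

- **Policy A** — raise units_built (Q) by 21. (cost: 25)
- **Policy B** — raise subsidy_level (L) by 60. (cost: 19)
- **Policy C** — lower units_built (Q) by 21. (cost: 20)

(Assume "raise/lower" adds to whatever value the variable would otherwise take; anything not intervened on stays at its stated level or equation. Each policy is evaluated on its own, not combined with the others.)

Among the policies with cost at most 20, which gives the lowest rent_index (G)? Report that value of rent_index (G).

Policy B (L + 60):
  Q = 131
  L = 90 + 60 = 150
  Y = 223 − 6·131 + 3·150 = -113
  G = 202 + 131 − 2·(-113) = 559
Policy C (Q − 21):
  Q = 131 − 21 = 110
  L = 90
  Y = 223 − 6·110 + 3·90 = -167
  G = 202 + 110 − 2·(-167) = 646
Comparing — Policy B: G=559, Policy C: G=646. Lowest is 559 (Policy B).

559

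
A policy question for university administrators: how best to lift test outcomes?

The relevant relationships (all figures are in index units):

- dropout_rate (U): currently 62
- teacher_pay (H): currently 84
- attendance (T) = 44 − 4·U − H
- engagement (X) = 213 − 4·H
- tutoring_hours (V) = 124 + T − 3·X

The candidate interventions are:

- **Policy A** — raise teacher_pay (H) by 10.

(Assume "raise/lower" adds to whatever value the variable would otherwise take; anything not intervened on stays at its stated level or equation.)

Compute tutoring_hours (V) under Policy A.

Policy A (H + 10):
  U = 62
  H = 84 + 10 = 94
  T = 44 − 4·62 − 94 = -298
  X = 213 − 4·94 = -163
  V = 124 + (-298) − 3·(-163) = 315

315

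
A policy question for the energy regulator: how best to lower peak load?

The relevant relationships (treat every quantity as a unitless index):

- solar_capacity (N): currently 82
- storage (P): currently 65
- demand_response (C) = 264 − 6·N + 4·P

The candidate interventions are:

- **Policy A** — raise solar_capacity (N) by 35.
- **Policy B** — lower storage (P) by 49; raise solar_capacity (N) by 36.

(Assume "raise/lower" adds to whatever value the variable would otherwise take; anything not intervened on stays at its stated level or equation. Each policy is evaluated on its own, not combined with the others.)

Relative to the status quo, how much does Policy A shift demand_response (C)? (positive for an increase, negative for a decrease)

Baseline:
  N = 82
  P = 65
  C = 264 − 6·82 + 4·65 = 32
Policy A (N + 35):
  N = 82 + 35 = 117
  P = 65
  C = 264 − 6·117 + 4·65 = -178
Change in C: -178 − 32 = -210

-210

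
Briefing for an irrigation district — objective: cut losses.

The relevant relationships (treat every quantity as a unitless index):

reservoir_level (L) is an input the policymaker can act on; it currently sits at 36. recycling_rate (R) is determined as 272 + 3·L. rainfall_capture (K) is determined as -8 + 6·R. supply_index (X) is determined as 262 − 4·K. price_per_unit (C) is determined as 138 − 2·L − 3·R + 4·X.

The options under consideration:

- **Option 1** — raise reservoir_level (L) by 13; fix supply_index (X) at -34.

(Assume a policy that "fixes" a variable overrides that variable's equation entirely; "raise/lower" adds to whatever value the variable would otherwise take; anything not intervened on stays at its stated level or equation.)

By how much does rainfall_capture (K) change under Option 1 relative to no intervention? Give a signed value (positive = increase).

Baseline:
  L = 36
  R = 272 + 3·36 = 380
  K = -8 + 6·380 = 2272
Option 1 (L + 13, X := -34):
  L = 36 + 13 = 49
  R = 272 + 3·49 = 419
  K = -8 + 6·419 = 2506
Change in K: 2506 − 2272 = 234

234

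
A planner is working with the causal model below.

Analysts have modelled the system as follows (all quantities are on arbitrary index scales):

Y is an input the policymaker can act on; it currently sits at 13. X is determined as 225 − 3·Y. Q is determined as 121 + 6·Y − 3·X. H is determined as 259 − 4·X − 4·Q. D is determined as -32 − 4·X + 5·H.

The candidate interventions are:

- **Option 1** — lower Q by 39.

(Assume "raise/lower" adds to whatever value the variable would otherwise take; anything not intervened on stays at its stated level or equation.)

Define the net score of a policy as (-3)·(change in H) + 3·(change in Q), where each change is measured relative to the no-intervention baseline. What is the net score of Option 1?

Baseline:
  Y = 13
  X = 225 − 3·13 = 186
  Q = 121 + 6·13 − 3·186 = -359
  H = 259 − 4·186 − 4·(-359) = 951
Option 1 (Q − 39):
  Y = 13
  X = 225 − 3·13 = 186
  Q = 121 + 6·13 − 3·186 (−39 from intervention) = -398
  H = 259 − 4·186 − 4·(-398) = 1107
ΔH = 1107 − 951 = 156; ΔQ = -398 − (-359) = -39
Score = (-3)·156 + 3·(-39) = -585

-585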